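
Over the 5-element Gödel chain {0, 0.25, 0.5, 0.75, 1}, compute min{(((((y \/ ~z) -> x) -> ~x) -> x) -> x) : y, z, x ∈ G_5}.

0.25

The minimum is attained at y = 0, z = 0, x = 0.25:
  ~z: Gödel ¬ of 0 = 1 (operand is 0)
  (y \/ ~z) = max(0, 1) = 1
  ((y \/ ~z) -> x): 1 > 0.25, so result = 0.25
  ~x: Gödel ¬ of 0.25 = 0 (operand ≠ 0)
  (((y \/ ~z) -> x) -> ~x): 0.25 > 0, so result = 0
  ((((y \/ ~z) -> x) -> ~x) -> x): 0 ≤ 0.25, so result = 1
  (((((y \/ ~z) -> x) -> ~x) -> x) -> x): 1 > 0.25, so result = 0.25
Checking all 125 assignments confirms none give a value below 0.25.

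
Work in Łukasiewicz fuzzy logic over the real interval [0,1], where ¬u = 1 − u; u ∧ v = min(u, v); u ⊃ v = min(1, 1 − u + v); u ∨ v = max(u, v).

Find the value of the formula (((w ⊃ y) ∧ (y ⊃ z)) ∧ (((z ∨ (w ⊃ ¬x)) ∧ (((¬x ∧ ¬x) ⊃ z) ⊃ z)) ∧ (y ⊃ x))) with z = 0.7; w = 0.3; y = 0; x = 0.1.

(w ⊃ y): min(1, 1 − 0.3 + 0) = 0.7
(y ⊃ z): min(1, 1 − 0 + 0.7) = 1
((w ⊃ y) ∧ (y ⊃ z)) = min(0.7, 1) = 0.7
¬x: Łukasiewicz ¬ gives 1 − 0.1 = 0.9
(w ⊃ ¬x): min(1, 1 − 0.3 + 0.9) = 1
(z ∨ (w ⊃ ¬x)) = max(0.7, 1) = 1
¬x: Łukasiewicz ¬ gives 1 − 0.1 = 0.9
¬x: Łukasiewicz ¬ gives 1 − 0.1 = 0.9
(¬x ∧ ¬x) = min(0.9, 0.9) = 0.9
((¬x ∧ ¬x) ⊃ z): min(1, 1 − 0.9 + 0.7) = 0.8
(((¬x ∧ ¬x) ⊃ z) ⊃ z): min(1, 1 − 0.8 + 0.7) = 0.9
((z ∨ (w ⊃ ¬x)) ∧ (((¬x ∧ ¬x) ⊃ z) ⊃ z)) = min(1, 0.9) = 0.9
(y ⊃ x): min(1, 1 − 0 + 0.1) = 1
(((z ∨ (w ⊃ ¬x)) ∧ (((¬x ∧ ¬x) ⊃ z) ⊃ z)) ∧ (y ⊃ x)) = min(0.9, 1) = 0.9
(((w ⊃ y) ∧ (y ⊃ z)) ∧ (((z ∨ (w ⊃ ¬x)) ∧ (((¬x ∧ ¬x) ⊃ z) ⊃ z)) ∧ (y ⊃ x))) = min(0.7, 0.9) = 0.7

0.70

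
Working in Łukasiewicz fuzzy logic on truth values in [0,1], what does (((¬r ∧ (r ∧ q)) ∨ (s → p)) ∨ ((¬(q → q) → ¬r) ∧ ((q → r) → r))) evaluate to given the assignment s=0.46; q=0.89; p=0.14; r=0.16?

0.89

¬r: Łukasiewicz ¬ gives 1 − 0.16 = 0.84
(r ∧ q) = min(0.16, 0.89) = 0.16
(¬r ∧ (r ∧ q)) = min(0.84, 0.16) = 0.16
(s → p): min(1, 1 − 0.46 + 0.14) = 0.68
((¬r ∧ (r ∧ q)) ∨ (s → p)) = max(0.16, 0.68) = 0.68
(q → q): min(1, 1 − 0.89 + 0.89) = 1
¬(q → q): Łukasiewicz ¬ gives 1 − 1 = 0
¬r: Łukasiewicz ¬ gives 1 − 0.16 = 0.84
(¬(q → q) → ¬r): min(1, 1 − 0 + 0.84) = 1
(q → r): min(1, 1 − 0.89 + 0.16) = 0.27
((q → r) → r): min(1, 1 − 0.27 + 0.16) = 0.89
((¬(q → q) → ¬r) ∧ ((q → r) → r)) = min(1, 0.89) = 0.89
(((¬r ∧ (r ∧ q)) ∨ (s → p)) ∨ ((¬(q → q) → ¬r) ∧ ((q → r) → r))) = max(0.68, 0.89) = 0.89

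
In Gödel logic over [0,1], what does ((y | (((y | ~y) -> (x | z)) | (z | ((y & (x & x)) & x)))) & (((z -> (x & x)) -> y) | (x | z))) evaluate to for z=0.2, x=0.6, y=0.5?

~y: Gödel ¬ of 0.5 = 0 (operand ≠ 0)
(y | ~y) = max(0.5, 0) = 0.5
(x | z) = max(0.6, 0.2) = 0.6
((y | ~y) -> (x | z)): 0.5 ≤ 0.6, so result = 1
(x & x) = min(0.6, 0.6) = 0.6
(y & (x & x)) = min(0.5, 0.6) = 0.5
((y & (x & x)) & x) = min(0.5, 0.6) = 0.5
(z | ((y & (x & x)) & x)) = max(0.2, 0.5) = 0.5
(((y | ~y) -> (x | z)) | (z | ((y & (x & x)) & x))) = max(1, 0.5) = 1
(y | (((y | ~y) -> (x | z)) | (z | ((y & (x & x)) & x)))) = max(0.5, 1) = 1
(x & x) = min(0.6, 0.6) = 0.6
(z -> (x & x)): 0.2 ≤ 0.6, so result = 1
((z -> (x & x)) -> y): 1 > 0.5, so result = 0.5
(x | z) = max(0.6, 0.2) = 0.6
(((z -> (x & x)) -> y) | (x | z)) = max(0.5, 0.6) = 0.6
((y | (((y | ~y) -> (x | z)) | (z | ((y & (x & x)) & x)))) & (((z -> (x & x)) -> y) | (x | z))) = min(1, 0.6) = 0.6

0.60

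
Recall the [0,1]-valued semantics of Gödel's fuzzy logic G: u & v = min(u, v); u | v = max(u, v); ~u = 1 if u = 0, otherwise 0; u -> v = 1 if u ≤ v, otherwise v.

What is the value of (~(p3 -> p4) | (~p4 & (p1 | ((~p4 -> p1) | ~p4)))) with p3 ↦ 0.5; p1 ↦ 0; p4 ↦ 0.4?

(p3 -> p4): 0.5 > 0.4, so result = 0.4
~(p3 -> p4): Gödel ¬ of 0.4 = 0 (operand ≠ 0)
~p4: Gödel ¬ of 0.4 = 0 (operand ≠ 0)
~p4: Gödel ¬ of 0.4 = 0 (operand ≠ 0)
(~p4 -> p1): 0 ≤ 0, so result = 1
~p4: Gödel ¬ of 0.4 = 0 (operand ≠ 0)
((~p4 -> p1) | ~p4) = max(1, 0) = 1
(p1 | ((~p4 -> p1) | ~p4)) = max(0, 1) = 1
(~p4 & (p1 | ((~p4 -> p1) | ~p4))) = min(0, 1) = 0
(~(p3 -> p4) | (~p4 & (p1 | ((~p4 -> p1) | ~p4)))) = max(0, 0) = 0

0.00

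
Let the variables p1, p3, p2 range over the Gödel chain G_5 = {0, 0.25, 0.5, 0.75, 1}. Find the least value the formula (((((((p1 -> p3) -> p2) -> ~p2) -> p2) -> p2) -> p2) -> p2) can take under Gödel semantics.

The minimum is attained at p1 = 0, p3 = 0, p2 = 0.25:
  (p1 -> p3): 0 ≤ 0, so result = 1
  ((p1 -> p3) -> p2): 1 > 0.25, so result = 0.25
  ~p2: Gödel ¬ of 0.25 = 0 (operand ≠ 0)
  (((p1 -> p3) -> p2) -> ~p2): 0.25 > 0, so result = 0
  ((((p1 -> p3) -> p2) -> ~p2) -> p2): 0 ≤ 0.25, so result = 1
  (((((p1 -> p3) -> p2) -> ~p2) -> p2) -> p2): 1 > 0.25, so result = 0.25
  ((((((p1 -> p3) -> p2) -> ~p2) -> p2) -> p2) -> p2): 0.25 ≤ 0.25, so result = 1
  (((((((p1 -> p3) -> p2) -> ~p2) -> p2) -> p2) -> p2) -> p2): 1 > 0.25, so result = 0.25
Checking all 125 assignments confirms none give a value below 0.25.

0.25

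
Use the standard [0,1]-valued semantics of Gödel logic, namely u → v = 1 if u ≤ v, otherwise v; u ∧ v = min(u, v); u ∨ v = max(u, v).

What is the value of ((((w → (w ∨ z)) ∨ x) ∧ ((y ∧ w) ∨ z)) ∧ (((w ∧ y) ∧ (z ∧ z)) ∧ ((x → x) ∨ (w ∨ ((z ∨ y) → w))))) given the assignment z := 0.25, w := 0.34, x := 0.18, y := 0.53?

(w ∨ z) = max(0.34, 0.25) = 0.34
(w → (w ∨ z)): 0.34 ≤ 0.34, so result = 1
((w → (w ∨ z)) ∨ x) = max(1, 0.18) = 1
(y ∧ w) = min(0.53, 0.34) = 0.34
((y ∧ w) ∨ z) = max(0.34, 0.25) = 0.34
(((w → (w ∨ z)) ∨ x) ∧ ((y ∧ w) ∨ z)) = min(1, 0.34) = 0.34
(w ∧ y) = min(0.34, 0.53) = 0.34
(z ∧ z) = min(0.25, 0.25) = 0.25
((w ∧ y) ∧ (z ∧ z)) = min(0.34, 0.25) = 0.25
(x → x): 0.18 ≤ 0.18, so result = 1
(z ∨ y) = max(0.25, 0.53) = 0.53
((z ∨ y) → w): 0.53 > 0.34, so result = 0.34
(w ∨ ((z ∨ y) → w)) = max(0.34, 0.34) = 0.34
((x → x) ∨ (w ∨ ((z ∨ y) → w))) = max(1, 0.34) = 1
(((w ∧ y) ∧ (z ∧ z)) ∧ ((x → x) ∨ (w ∨ ((z ∨ y) → w)))) = min(0.25, 1) = 0.25
((((w → (w ∨ z)) ∨ x) ∧ ((y ∧ w) ∨ z)) ∧ (((w ∧ y) ∧ (z ∧ z)) ∧ ((x → x) ∨ (w ∨ ((z ∨ y) → w))))) = min(0.34, 0.25) = 0.25

0.25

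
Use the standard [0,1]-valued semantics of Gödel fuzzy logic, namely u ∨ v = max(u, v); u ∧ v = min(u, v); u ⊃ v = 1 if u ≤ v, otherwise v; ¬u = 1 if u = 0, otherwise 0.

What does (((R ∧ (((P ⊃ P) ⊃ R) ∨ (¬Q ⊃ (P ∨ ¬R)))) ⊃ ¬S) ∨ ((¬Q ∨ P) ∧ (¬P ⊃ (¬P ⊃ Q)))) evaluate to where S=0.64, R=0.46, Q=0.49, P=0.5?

0.50

(P ⊃ P): 0.5 ≤ 0.5, so result = 1
((P ⊃ P) ⊃ R): 1 > 0.46, so result = 0.46
¬Q: Gödel ¬ of 0.49 = 0 (operand ≠ 0)
¬R: Gödel ¬ of 0.46 = 0 (operand ≠ 0)
(P ∨ ¬R) = max(0.5, 0) = 0.5
(¬Q ⊃ (P ∨ ¬R)): 0 ≤ 0.5, so result = 1
(((P ⊃ P) ⊃ R) ∨ (¬Q ⊃ (P ∨ ¬R))) = max(0.46, 1) = 1
(R ∧ (((P ⊃ P) ⊃ R) ∨ (¬Q ⊃ (P ∨ ¬R)))) = min(0.46, 1) = 0.46
¬S: Gödel ¬ of 0.64 = 0 (operand ≠ 0)
((R ∧ (((P ⊃ P) ⊃ R) ∨ (¬Q ⊃ (P ∨ ¬R)))) ⊃ ¬S): 0.46 > 0, so result = 0
¬Q: Gödel ¬ of 0.49 = 0 (operand ≠ 0)
(¬Q ∨ P) = max(0, 0.5) = 0.5
¬P: Gödel ¬ of 0.5 = 0 (operand ≠ 0)
¬P: Gödel ¬ of 0.5 = 0 (operand ≠ 0)
(¬P ⊃ Q): 0 ≤ 0.49, so result = 1
(¬P ⊃ (¬P ⊃ Q)): 0 ≤ 1, so result = 1
((¬Q ∨ P) ∧ (¬P ⊃ (¬P ⊃ Q))) = min(0.5, 1) = 0.5
(((R ∧ (((P ⊃ P) ⊃ R) ∨ (¬Q ⊃ (P ∨ ¬R)))) ⊃ ¬S) ∨ ((¬Q ∨ P) ∧ (¬P ⊃ (¬P ⊃ Q)))) = max(0, 0.5) = 0.5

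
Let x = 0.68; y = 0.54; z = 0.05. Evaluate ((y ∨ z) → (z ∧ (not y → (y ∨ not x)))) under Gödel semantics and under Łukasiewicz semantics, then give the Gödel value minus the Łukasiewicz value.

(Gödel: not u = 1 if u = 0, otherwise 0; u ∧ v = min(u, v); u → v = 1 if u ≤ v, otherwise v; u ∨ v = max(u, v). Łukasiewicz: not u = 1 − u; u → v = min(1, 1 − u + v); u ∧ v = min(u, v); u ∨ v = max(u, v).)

Gödel evaluation:
  (y ∨ z) = max(0.54, 0.05) = 0.54
  not y: Gödel ¬ of 0.54 = 0 (operand ≠ 0)
  not x: Gödel ¬ of 0.68 = 0 (operand ≠ 0)
  (y ∨ not x) = max(0.54, 0) = 0.54
  (not y → (y ∨ not x)): 0 ≤ 0.54, so result = 1
  (z ∧ (not y → (y ∨ not x))) = min(0.05, 1) = 0.05
  ((y ∨ z) → (z ∧ (not y → (y ∨ not x)))): 0.54 > 0.05, so result = 0.05
  Gödel value = 0.05
Łukasiewicz evaluation:
  (y ∨ z) = max(0.54, 0.05) = 0.54
  not y: Łukasiewicz ¬ gives 1 − 0.54 = 0.46
  not x: Łukasiewicz ¬ gives 1 − 0.68 = 0.32
  (y ∨ not x) = max(0.54, 0.32) = 0.54
  (not y → (y ∨ not x)): min(1, 1 − 0.46 + 0.54) = 1
  (z ∧ (not y → (y ∨ not x))) = min(0.05, 1) = 0.05
  ((y ∨ z) → (z ∧ (not y → (y ∨ not x)))): min(1, 1 − 0.54 + 0.05) = 0.51
  Łukasiewicz value = 0.51
Difference: 0.05 − 0.51 = -0.46

-0.46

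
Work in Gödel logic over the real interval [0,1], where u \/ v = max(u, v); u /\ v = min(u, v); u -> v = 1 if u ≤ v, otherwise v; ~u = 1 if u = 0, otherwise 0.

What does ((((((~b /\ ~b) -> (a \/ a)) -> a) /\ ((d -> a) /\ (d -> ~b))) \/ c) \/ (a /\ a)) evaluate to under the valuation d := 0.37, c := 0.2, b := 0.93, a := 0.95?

0.95

~b: Gödel ¬ of 0.93 = 0 (operand ≠ 0)
~b: Gödel ¬ of 0.93 = 0 (operand ≠ 0)
(~b /\ ~b) = min(0, 0) = 0
(a \/ a) = max(0.95, 0.95) = 0.95
((~b /\ ~b) -> (a \/ a)): 0 ≤ 0.95, so result = 1
(((~b /\ ~b) -> (a \/ a)) -> a): 1 > 0.95, so result = 0.95
(d -> a): 0.37 ≤ 0.95, so result = 1
~b: Gödel ¬ of 0.93 = 0 (operand ≠ 0)
(d -> ~b): 0.37 > 0, so result = 0
((d -> a) /\ (d -> ~b)) = min(1, 0) = 0
((((~b /\ ~b) -> (a \/ a)) -> a) /\ ((d -> a) /\ (d -> ~b))) = min(0.95, 0) = 0
(((((~b /\ ~b) -> (a \/ a)) -> a) /\ ((d -> a) /\ (d -> ~b))) \/ c) = max(0, 0.2) = 0.2
(a /\ a) = min(0.95, 0.95) = 0.95
((((((~b /\ ~b) -> (a \/ a)) -> a) /\ ((d -> a) /\ (d -> ~b))) \/ c) \/ (a /\ a)) = max(0.2, 0.95) = 0.95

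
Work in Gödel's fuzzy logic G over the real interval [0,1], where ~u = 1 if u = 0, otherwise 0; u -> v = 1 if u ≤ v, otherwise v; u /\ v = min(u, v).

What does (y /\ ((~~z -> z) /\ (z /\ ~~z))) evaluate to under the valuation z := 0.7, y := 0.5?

0.50

~z: Gödel ¬ of 0.7 = 0 (operand ≠ 0)
~~z: Gödel ¬ of 0 = 1 (operand is 0)
(~~z -> z): 1 > 0.7, so result = 0.7
~z: Gödel ¬ of 0.7 = 0 (operand ≠ 0)
~~z: Gödel ¬ of 0 = 1 (operand is 0)
(z /\ ~~z) = min(0.7, 1) = 0.7
((~~z -> z) /\ (z /\ ~~z)) = min(0.7, 0.7) = 0.7
(y /\ ((~~z -> z) /\ (z /\ ~~z))) = min(0.5, 0.7) = 0.5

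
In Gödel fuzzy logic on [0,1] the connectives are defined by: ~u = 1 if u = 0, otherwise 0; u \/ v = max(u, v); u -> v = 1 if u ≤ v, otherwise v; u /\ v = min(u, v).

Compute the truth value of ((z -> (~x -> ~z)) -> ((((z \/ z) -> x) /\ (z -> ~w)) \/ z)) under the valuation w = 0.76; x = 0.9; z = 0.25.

0.25

~x: Gödel ¬ of 0.9 = 0 (operand ≠ 0)
~z: Gödel ¬ of 0.25 = 0 (operand ≠ 0)
(~x -> ~z): 0 ≤ 0, so result = 1
(z -> (~x -> ~z)): 0.25 ≤ 1, so result = 1
(z \/ z) = max(0.25, 0.25) = 0.25
((z \/ z) -> x): 0.25 ≤ 0.9, so result = 1
~w: Gödel ¬ of 0.76 = 0 (operand ≠ 0)
(z -> ~w): 0.25 > 0, so result = 0
(((z \/ z) -> x) /\ (z -> ~w)) = min(1, 0) = 0
((((z \/ z) -> x) /\ (z -> ~w)) \/ z) = max(0, 0.25) = 0.25
((z -> (~x -> ~z)) -> ((((z \/ z) -> x) /\ (z -> ~w)) \/ z)): 1 > 0.25, so result = 0.25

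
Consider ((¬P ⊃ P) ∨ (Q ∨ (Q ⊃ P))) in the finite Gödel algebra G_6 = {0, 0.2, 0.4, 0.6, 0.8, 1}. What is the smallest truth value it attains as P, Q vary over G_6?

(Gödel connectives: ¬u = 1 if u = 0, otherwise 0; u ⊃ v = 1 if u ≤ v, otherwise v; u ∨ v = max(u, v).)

The minimum is attained at P = 0, Q = 0.2:
  ¬P: Gödel ¬ of 0 = 1 (operand is 0)
  (¬P ⊃ P): 1 > 0, so result = 0
  (Q ⊃ P): 0.2 > 0, so result = 0
  (Q ∨ (Q ⊃ P)) = max(0.2, 0) = 0.2
  ((¬P ⊃ P) ∨ (Q ∨ (Q ⊃ P))) = max(0, 0.2) = 0.2
Checking all 36 assignments confirms none give a value below 0.20.

0.20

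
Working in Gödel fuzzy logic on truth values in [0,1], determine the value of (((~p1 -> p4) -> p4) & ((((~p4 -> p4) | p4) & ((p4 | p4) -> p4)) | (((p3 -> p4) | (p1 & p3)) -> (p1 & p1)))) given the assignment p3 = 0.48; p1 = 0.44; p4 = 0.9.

0.90

~p1: Gödel ¬ of 0.44 = 0 (operand ≠ 0)
(~p1 -> p4): 0 ≤ 0.9, so result = 1
((~p1 -> p4) -> p4): 1 > 0.9, so result = 0.9
~p4: Gödel ¬ of 0.9 = 0 (operand ≠ 0)
(~p4 -> p4): 0 ≤ 0.9, so result = 1
((~p4 -> p4) | p4) = max(1, 0.9) = 1
(p4 | p4) = max(0.9, 0.9) = 0.9
((p4 | p4) -> p4): 0.9 ≤ 0.9, so result = 1
(((~p4 -> p4) | p4) & ((p4 | p4) -> p4)) = min(1, 1) = 1
(p3 -> p4): 0.48 ≤ 0.9, so result = 1
(p1 & p3) = min(0.44, 0.48) = 0.44
((p3 -> p4) | (p1 & p3)) = max(1, 0.44) = 1
(p1 & p1) = min(0.44, 0.44) = 0.44
(((p3 -> p4) | (p1 & p3)) -> (p1 & p1)): 1 > 0.44, so result = 0.44
((((~p4 -> p4) | p4) & ((p4 | p4) -> p4)) | (((p3 -> p4) | (p1 & p3)) -> (p1 & p1))) = max(1, 0.44) = 1
(((~p1 -> p4) -> p4) & ((((~p4 -> p4) | p4) & ((p4 | p4) -> p4)) | (((p3 -> p4) | (p1 & p3)) -> (p1 & p1)))) = min(0.9, 1) = 0.9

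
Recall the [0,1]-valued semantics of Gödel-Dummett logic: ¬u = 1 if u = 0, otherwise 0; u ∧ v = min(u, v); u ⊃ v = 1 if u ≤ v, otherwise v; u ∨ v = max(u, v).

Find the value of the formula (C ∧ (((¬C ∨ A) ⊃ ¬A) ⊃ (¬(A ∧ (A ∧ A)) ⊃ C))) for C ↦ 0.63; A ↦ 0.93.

0.63

¬C: Gödel ¬ of 0.63 = 0 (operand ≠ 0)
(¬C ∨ A) = max(0, 0.93) = 0.93
¬A: Gödel ¬ of 0.93 = 0 (operand ≠ 0)
((¬C ∨ A) ⊃ ¬A): 0.93 > 0, so result = 0
(A ∧ A) = min(0.93, 0.93) = 0.93
(A ∧ (A ∧ A)) = min(0.93, 0.93) = 0.93
¬(A ∧ (A ∧ A)): Gödel ¬ of 0.93 = 0 (operand ≠ 0)
(¬(A ∧ (A ∧ A)) ⊃ C): 0 ≤ 0.63, so result = 1
(((¬C ∨ A) ⊃ ¬A) ⊃ (¬(A ∧ (A ∧ A)) ⊃ C)): 0 ≤ 1, so result = 1
(C ∧ (((¬C ∨ A) ⊃ ¬A) ⊃ (¬(A ∧ (A ∧ A)) ⊃ C))) = min(0.63, 1) = 0.63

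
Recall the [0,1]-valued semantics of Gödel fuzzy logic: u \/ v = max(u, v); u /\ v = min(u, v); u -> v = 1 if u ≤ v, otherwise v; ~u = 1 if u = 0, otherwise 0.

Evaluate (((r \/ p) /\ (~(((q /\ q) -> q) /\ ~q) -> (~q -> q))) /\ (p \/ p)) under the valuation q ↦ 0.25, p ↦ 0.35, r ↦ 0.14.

(r \/ p) = max(0.14, 0.35) = 0.35
(q /\ q) = min(0.25, 0.25) = 0.25
((q /\ q) -> q): 0.25 ≤ 0.25, so result = 1
~q: Gödel ¬ of 0.25 = 0 (operand ≠ 0)
(((q /\ q) -> q) /\ ~q) = min(1, 0) = 0
~(((q /\ q) -> q) /\ ~q): Gödel ¬ of 0 = 1 (operand is 0)
~q: Gödel ¬ of 0.25 = 0 (operand ≠ 0)
(~q -> q): 0 ≤ 0.25, so result = 1
(~(((q /\ q) -> q) /\ ~q) -> (~q -> q)): 1 ≤ 1, so result = 1
((r \/ p) /\ (~(((q /\ q) -> q) /\ ~q) -> (~q -> q))) = min(0.35, 1) = 0.35
(p \/ p) = max(0.35, 0.35) = 0.35
(((r \/ p) /\ (~(((q /\ q) -> q) /\ ~q) -> (~q -> q))) /\ (p \/ p)) = min(0.35, 0.35) = 0.35

0.35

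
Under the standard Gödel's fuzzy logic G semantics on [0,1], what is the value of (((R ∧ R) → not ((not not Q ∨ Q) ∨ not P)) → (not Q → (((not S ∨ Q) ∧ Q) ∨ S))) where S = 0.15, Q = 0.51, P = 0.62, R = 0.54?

(R ∧ R) = min(0.54, 0.54) = 0.54
not Q: Gödel ¬ of 0.51 = 0 (operand ≠ 0)
not not Q: Gödel ¬ of 0 = 1 (operand is 0)
(not not Q ∨ Q) = max(1, 0.51) = 1
not P: Gödel ¬ of 0.62 = 0 (operand ≠ 0)
((not not Q ∨ Q) ∨ not P) = max(1, 0) = 1
not ((not not Q ∨ Q) ∨ not P): Gödel ¬ of 1 = 0 (operand ≠ 0)
((R ∧ R) → not ((not not Q ∨ Q) ∨ not P)): 0.54 > 0, so result = 0
not Q: Gödel ¬ of 0.51 = 0 (operand ≠ 0)
not S: Gödel ¬ of 0.15 = 0 (operand ≠ 0)
(not S ∨ Q) = max(0, 0.51) = 0.51
((not S ∨ Q) ∧ Q) = min(0.51, 0.51) = 0.51
(((not S ∨ Q) ∧ Q) ∨ S) = max(0.51, 0.15) = 0.51
(not Q → (((not S ∨ Q) ∧ Q) ∨ S)): 0 ≤ 0.51, so result = 1
(((R ∧ R) → not ((not not Q ∨ Q) ∨ not P)) → (not Q → (((not S ∨ Q) ∧ Q) ∨ S))): 0 ≤ 1, so result = 1

1.00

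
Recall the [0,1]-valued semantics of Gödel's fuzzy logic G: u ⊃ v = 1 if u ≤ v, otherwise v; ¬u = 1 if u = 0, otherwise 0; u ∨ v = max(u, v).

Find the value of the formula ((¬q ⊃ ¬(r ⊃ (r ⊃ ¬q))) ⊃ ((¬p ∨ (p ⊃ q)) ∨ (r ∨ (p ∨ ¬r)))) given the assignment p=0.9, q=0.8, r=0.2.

0.90

¬q: Gödel ¬ of 0.8 = 0 (operand ≠ 0)
¬q: Gödel ¬ of 0.8 = 0 (operand ≠ 0)
(r ⊃ ¬q): 0.2 > 0, so result = 0
(r ⊃ (r ⊃ ¬q)): 0.2 > 0, so result = 0
¬(r ⊃ (r ⊃ ¬q)): Gödel ¬ of 0 = 1 (operand is 0)
(¬q ⊃ ¬(r ⊃ (r ⊃ ¬q))): 0 ≤ 1, so result = 1
¬p: Gödel ¬ of 0.9 = 0 (operand ≠ 0)
(p ⊃ q): 0.9 > 0.8, so result = 0.8
(¬p ∨ (p ⊃ q)) = max(0, 0.8) = 0.8
¬r: Gödel ¬ of 0.2 = 0 (operand ≠ 0)
(p ∨ ¬r) = max(0.9, 0) = 0.9
(r ∨ (p ∨ ¬r)) = max(0.2, 0.9) = 0.9
((¬p ∨ (p ⊃ q)) ∨ (r ∨ (p ∨ ¬r))) = max(0.8, 0.9) = 0.9
((¬q ⊃ ¬(r ⊃ (r ⊃ ¬q))) ⊃ ((¬p ∨ (p ⊃ q)) ∨ (r ∨ (p ∨ ¬r)))): 1 > 0.9, so result = 0.9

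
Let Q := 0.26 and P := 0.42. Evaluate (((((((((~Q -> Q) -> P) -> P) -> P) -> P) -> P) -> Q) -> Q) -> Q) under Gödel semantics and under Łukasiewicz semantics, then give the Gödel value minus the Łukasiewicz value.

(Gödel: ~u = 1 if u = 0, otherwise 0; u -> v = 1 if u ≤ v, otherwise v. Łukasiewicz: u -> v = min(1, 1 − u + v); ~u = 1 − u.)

-0.10

Gödel evaluation:
  ~Q: Gödel ¬ of 0.26 = 0 (operand ≠ 0)
  (~Q -> Q): 0 ≤ 0.26, so result = 1
  ((~Q -> Q) -> P): 1 > 0.42, so result = 0.42
  (((~Q -> Q) -> P) -> P): 0.42 ≤ 0.42, so result = 1
  ((((~Q -> Q) -> P) -> P) -> P): 1 > 0.42, so result = 0.42
  (((((~Q -> Q) -> P) -> P) -> P) -> P): 0.42 ≤ 0.42, so result = 1
  ((((((~Q -> Q) -> P) -> P) -> P) -> P) -> P): 1 > 0.42, so result = 0.42
  (((((((~Q -> Q) -> P) -> P) -> P) -> P) -> P) -> Q): 0.42 > 0.26, so result = 0.26
  ((((((((~Q -> Q) -> P) -> P) -> P) -> P) -> P) -> Q) -> Q): 0.26 ≤ 0.26, so result = 1
  (((((((((~Q -> Q) -> P) -> P) -> P) -> P) -> P) -> Q) -> Q) -> Q): 1 > 0.26, so result = 0.26
  Gödel value = 0.26
Łukasiewicz evaluation:
  ~Q: Łukasiewicz ¬ gives 1 − 0.26 = 0.74
  (~Q -> Q): min(1, 1 − 0.74 + 0.26) = 0.52
  ((~Q -> Q) -> P): min(1, 1 − 0.52 + 0.42) = 0.9
  (((~Q -> Q) -> P) -> P): min(1, 1 − 0.9 + 0.42) = 0.52
  ((((~Q -> Q) -> P) -> P) -> P): min(1, 1 − 0.52 + 0.42) = 0.9
  (((((~Q -> Q) -> P) -> P) -> P) -> P): min(1, 1 − 0.9 + 0.42) = 0.52
  ((((((~Q -> Q) -> P) -> P) -> P) -> P) -> P): min(1, 1 − 0.52 + 0.42) = 0.9
  (((((((~Q -> Q) -> P) -> P) -> P) -> P) -> P) -> Q): min(1, 1 − 0.9 + 0.26) = 0.36
  ((((((((~Q -> Q) -> P) -> P) -> P) -> P) -> P) -> Q) -> Q): min(1, 1 − 0.36 + 0.26) = 0.9
  (((((((((~Q -> Q) -> P) -> P) -> P) -> P) -> P) -> Q) -> Q) -> Q): min(1, 1 − 0.9 + 0.26) = 0.36
  Łukasiewicz value = 0.36
Difference: 0.26 − 0.36 = -0.10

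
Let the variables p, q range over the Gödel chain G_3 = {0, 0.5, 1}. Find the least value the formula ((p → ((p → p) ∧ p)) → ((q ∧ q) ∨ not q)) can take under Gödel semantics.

0.50

The minimum is attained at p = 0, q = 0.5:
  (p → p): 0 ≤ 0, so result = 1
  ((p → p) ∧ p) = min(1, 0) = 0
  (p → ((p → p) ∧ p)): 0 ≤ 0, so result = 1
  (q ∧ q) = min(0.5, 0.5) = 0.5
  not q: Gödel ¬ of 0.5 = 0 (operand ≠ 0)
  ((q ∧ q) ∨ not q) = max(0.5, 0) = 0.5
  ((p → ((p → p) ∧ p)) → ((q ∧ q) ∨ not q)): 1 > 0.5, so result = 0.5
Checking all 9 assignments confirms none give a value below 0.50.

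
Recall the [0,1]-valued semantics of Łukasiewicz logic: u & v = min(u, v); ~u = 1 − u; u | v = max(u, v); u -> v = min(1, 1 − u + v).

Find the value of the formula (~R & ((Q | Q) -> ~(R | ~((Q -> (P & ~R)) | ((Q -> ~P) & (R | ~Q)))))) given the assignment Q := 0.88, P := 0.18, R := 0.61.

0.39

~R: Łukasiewicz ¬ gives 1 − 0.61 = 0.39
(Q | Q) = max(0.88, 0.88) = 0.88
~R: Łukasiewicz ¬ gives 1 − 0.61 = 0.39
(P & ~R) = min(0.18, 0.39) = 0.18
(Q -> (P & ~R)): min(1, 1 − 0.88 + 0.18) = 0.3
~P: Łukasiewicz ¬ gives 1 − 0.18 = 0.82
(Q -> ~P): min(1, 1 − 0.88 + 0.82) = 0.94
~Q: Łukasiewicz ¬ gives 1 − 0.88 = 0.12
(R | ~Q) = max(0.61, 0.12) = 0.61
((Q -> ~P) & (R | ~Q)) = min(0.94, 0.61) = 0.61
((Q -> (P & ~R)) | ((Q -> ~P) & (R | ~Q))) = max(0.3, 0.61) = 0.61
~((Q -> (P & ~R)) | ((Q -> ~P) & (R | ~Q))): Łukasiewicz ¬ gives 1 − 0.61 = 0.39
(R | ~((Q -> (P & ~R)) | ((Q -> ~P) & (R | ~Q)))) = max(0.61, 0.39) = 0.61
~(R | ~((Q -> (P & ~R)) | ((Q -> ~P) & (R | ~Q)))): Łukasiewicz ¬ gives 1 − 0.61 = 0.39
((Q | Q) -> ~(R | ~((Q -> (P & ~R)) | ((Q -> ~P) & (R | ~Q))))): min(1, 1 − 0.88 + 0.39) = 0.51
(~R & ((Q | Q) -> ~(R | ~((Q -> (P & ~R)) | ((Q -> ~P) & (R | ~Q)))))) = min(0.39, 0.51) = 0.39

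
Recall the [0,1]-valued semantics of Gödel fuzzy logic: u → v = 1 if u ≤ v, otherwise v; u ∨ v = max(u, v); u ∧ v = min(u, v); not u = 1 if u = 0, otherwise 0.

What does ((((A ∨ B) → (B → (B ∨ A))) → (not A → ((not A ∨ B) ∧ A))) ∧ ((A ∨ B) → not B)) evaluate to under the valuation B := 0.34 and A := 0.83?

(A ∨ B) = max(0.83, 0.34) = 0.83
(B ∨ A) = max(0.34, 0.83) = 0.83
(B → (B ∨ A)): 0.34 ≤ 0.83, so result = 1
((A ∨ B) → (B → (B ∨ A))): 0.83 ≤ 1, so result = 1
not A: Gödel ¬ of 0.83 = 0 (operand ≠ 0)
not A: Gödel ¬ of 0.83 = 0 (operand ≠ 0)
(not A ∨ B) = max(0, 0.34) = 0.34
((not A ∨ B) ∧ A) = min(0.34, 0.83) = 0.34
(not A → ((not A ∨ B) ∧ A)): 0 ≤ 0.34, so result = 1
(((A ∨ B) → (B → (B ∨ A))) → (not A → ((not A ∨ B) ∧ A))): 1 ≤ 1, so result = 1
(A ∨ B) = max(0.83, 0.34) = 0.83
not B: Gödel ¬ of 0.34 = 0 (operand ≠ 0)
((A ∨ B) → not B): 0.83 > 0, so result = 0
((((A ∨ B) → (B → (B ∨ A))) → (not A → ((not A ∨ B) ∧ A))) ∧ ((A ∨ B) → not B)) = min(1, 0) = 0

0.00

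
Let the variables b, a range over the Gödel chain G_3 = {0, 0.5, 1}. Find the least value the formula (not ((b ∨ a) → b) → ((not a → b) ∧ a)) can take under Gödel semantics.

0.50

The minimum is attained at b = 0, a = 0.5:
  (b ∨ a) = max(0, 0.5) = 0.5
  ((b ∨ a) → b): 0.5 > 0, so result = 0
  not ((b ∨ a) → b): Gödel ¬ of 0 = 1 (operand is 0)
  not a: Gödel ¬ of 0.5 = 0 (operand ≠ 0)
  (not a → b): 0 ≤ 0, so result = 1
  ((not a → b) ∧ a) = min(1, 0.5) = 0.5
  (not ((b ∨ a) → b) → ((not a → b) ∧ a)): 1 > 0.5, so result = 0.5
Checking all 9 assignments confirms none give a value below 0.50.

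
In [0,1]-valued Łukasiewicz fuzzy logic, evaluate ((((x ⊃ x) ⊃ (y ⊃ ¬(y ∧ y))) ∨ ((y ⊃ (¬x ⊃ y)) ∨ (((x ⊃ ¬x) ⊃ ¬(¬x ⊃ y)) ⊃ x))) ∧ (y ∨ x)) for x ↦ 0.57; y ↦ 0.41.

0.57

(x ⊃ x): min(1, 1 − 0.57 + 0.57) = 1
(y ∧ y) = min(0.41, 0.41) = 0.41
¬(y ∧ y): Łukasiewicz ¬ gives 1 − 0.41 = 0.59
(y ⊃ ¬(y ∧ y)): min(1, 1 − 0.41 + 0.59) = 1
((x ⊃ x) ⊃ (y ⊃ ¬(y ∧ y))): min(1, 1 − 1 + 1) = 1
¬x: Łukasiewicz ¬ gives 1 − 0.57 = 0.43
(¬x ⊃ y): min(1, 1 − 0.43 + 0.41) = 0.98
(y ⊃ (¬x ⊃ y)): min(1, 1 − 0.41 + 0.98) = 1
¬x: Łukasiewicz ¬ gives 1 − 0.57 = 0.43
(x ⊃ ¬x): min(1, 1 − 0.57 + 0.43) = 0.86
¬x: Łukasiewicz ¬ gives 1 − 0.57 = 0.43
(¬x ⊃ y): min(1, 1 − 0.43 + 0.41) = 0.98
¬(¬x ⊃ y): Łukasiewicz ¬ gives 1 − 0.98 = 0.02
((x ⊃ ¬x) ⊃ ¬(¬x ⊃ y)): min(1, 1 − 0.86 + 0.02) = 0.16
(((x ⊃ ¬x) ⊃ ¬(¬x ⊃ y)) ⊃ x): min(1, 1 − 0.16 + 0.57) = 1
((y ⊃ (¬x ⊃ y)) ∨ (((x ⊃ ¬x) ⊃ ¬(¬x ⊃ y)) ⊃ x)) = max(1, 1) = 1
(((x ⊃ x) ⊃ (y ⊃ ¬(y ∧ y))) ∨ ((y ⊃ (¬x ⊃ y)) ∨ (((x ⊃ ¬x) ⊃ ¬(¬x ⊃ y)) ⊃ x))) = max(1, 1) = 1
(y ∨ x) = max(0.41, 0.57) = 0.57
((((x ⊃ x) ⊃ (y ⊃ ¬(y ∧ y))) ∨ ((y ⊃ (¬x ⊃ y)) ∨ (((x ⊃ ¬x) ⊃ ¬(¬x ⊃ y)) ⊃ x))) ∧ (y ∨ x)) = min(1, 0.57) = 0.57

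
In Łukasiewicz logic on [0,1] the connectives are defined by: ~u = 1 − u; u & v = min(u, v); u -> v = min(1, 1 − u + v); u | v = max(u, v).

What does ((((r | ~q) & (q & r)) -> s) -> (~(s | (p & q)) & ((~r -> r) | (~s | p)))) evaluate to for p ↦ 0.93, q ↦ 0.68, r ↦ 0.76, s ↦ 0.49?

0.51

~q: Łukasiewicz ¬ gives 1 − 0.68 = 0.32
(r | ~q) = max(0.76, 0.32) = 0.76
(q & r) = min(0.68, 0.76) = 0.68
((r | ~q) & (q & r)) = min(0.76, 0.68) = 0.68
(((r | ~q) & (q & r)) -> s): min(1, 1 − 0.68 + 0.49) = 0.81
(p & q) = min(0.93, 0.68) = 0.68
(s | (p & q)) = max(0.49, 0.68) = 0.68
~(s | (p & q)): Łukasiewicz ¬ gives 1 − 0.68 = 0.32
~r: Łukasiewicz ¬ gives 1 − 0.76 = 0.24
(~r -> r): min(1, 1 − 0.24 + 0.76) = 1
~s: Łukasiewicz ¬ gives 1 − 0.49 = 0.51
(~s | p) = max(0.51, 0.93) = 0.93
((~r -> r) | (~s | p)) = max(1, 0.93) = 1
(~(s | (p & q)) & ((~r -> r) | (~s | p))) = min(0.32, 1) = 0.32
((((r | ~q) & (q & r)) -> s) -> (~(s | (p & q)) & ((~r -> r) | (~s | p)))): min(1, 1 − 0.81 + 0.32) = 0.51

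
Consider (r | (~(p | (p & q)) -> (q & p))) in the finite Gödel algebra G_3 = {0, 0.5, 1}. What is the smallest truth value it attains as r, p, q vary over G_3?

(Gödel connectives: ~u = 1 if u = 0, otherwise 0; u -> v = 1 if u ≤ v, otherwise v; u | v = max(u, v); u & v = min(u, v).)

The minimum is attained at r = 0, p = 0, q = 0:
  (p & q) = min(0, 0) = 0
  (p | (p & q)) = max(0, 0) = 0
  ~(p | (p & q)): Gödel ¬ of 0 = 1 (operand is 0)
  (q & p) = min(0, 0) = 0
  (~(p | (p & q)) -> (q & p)): 1 > 0, so result = 0
  (r | (~(p | (p & q)) -> (q & p))) = max(0, 0) = 0
Checking all 27 assignments confirms none give a value below 0.00.

0.00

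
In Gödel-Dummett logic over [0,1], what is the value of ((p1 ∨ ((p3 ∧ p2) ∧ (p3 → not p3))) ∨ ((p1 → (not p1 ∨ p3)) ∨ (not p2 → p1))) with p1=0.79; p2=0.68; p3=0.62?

(p3 ∧ p2) = min(0.62, 0.68) = 0.62
not p3: Gödel ¬ of 0.62 = 0 (operand ≠ 0)
(p3 → not p3): 0.62 > 0, so result = 0
((p3 ∧ p2) ∧ (p3 → not p3)) = min(0.62, 0) = 0
(p1 ∨ ((p3 ∧ p2) ∧ (p3 → not p3))) = max(0.79, 0) = 0.79
not p1: Gödel ¬ of 0.79 = 0 (operand ≠ 0)
(not p1 ∨ p3) = max(0, 0.62) = 0.62
(p1 → (not p1 ∨ p3)): 0.79 > 0.62, so result = 0.62
not p2: Gödel ¬ of 0.68 = 0 (operand ≠ 0)
(not p2 → p1): 0 ≤ 0.79, so result = 1
((p1 → (not p1 ∨ p3)) ∨ (not p2 → p1)) = max(0.62, 1) = 1
((p1 ∨ ((p3 ∧ p2) ∧ (p3 → not p3))) ∨ ((p1 → (not p1 ∨ p3)) ∨ (not p2 → p1))) = max(0.79, 1) = 1

1.00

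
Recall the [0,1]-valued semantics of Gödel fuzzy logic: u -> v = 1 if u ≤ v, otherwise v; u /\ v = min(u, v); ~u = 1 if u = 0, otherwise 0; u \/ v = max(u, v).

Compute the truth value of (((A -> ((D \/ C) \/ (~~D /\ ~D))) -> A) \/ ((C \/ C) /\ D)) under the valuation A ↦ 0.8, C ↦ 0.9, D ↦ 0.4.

0.80

(D \/ C) = max(0.4, 0.9) = 0.9
~D: Gödel ¬ of 0.4 = 0 (operand ≠ 0)
~~D: Gödel ¬ of 0 = 1 (operand is 0)
~D: Gödel ¬ of 0.4 = 0 (operand ≠ 0)
(~~D /\ ~D) = min(1, 0) = 0
((D \/ C) \/ (~~D /\ ~D)) = max(0.9, 0) = 0.9
(A -> ((D \/ C) \/ (~~D /\ ~D))): 0.8 ≤ 0.9, so result = 1
((A -> ((D \/ C) \/ (~~D /\ ~D))) -> A): 1 > 0.8, so result = 0.8
(C \/ C) = max(0.9, 0.9) = 0.9
((C \/ C) /\ D) = min(0.9, 0.4) = 0.4
(((A -> ((D \/ C) \/ (~~D /\ ~D))) -> A) \/ ((C \/ C) /\ D)) = max(0.8, 0.4) = 0.8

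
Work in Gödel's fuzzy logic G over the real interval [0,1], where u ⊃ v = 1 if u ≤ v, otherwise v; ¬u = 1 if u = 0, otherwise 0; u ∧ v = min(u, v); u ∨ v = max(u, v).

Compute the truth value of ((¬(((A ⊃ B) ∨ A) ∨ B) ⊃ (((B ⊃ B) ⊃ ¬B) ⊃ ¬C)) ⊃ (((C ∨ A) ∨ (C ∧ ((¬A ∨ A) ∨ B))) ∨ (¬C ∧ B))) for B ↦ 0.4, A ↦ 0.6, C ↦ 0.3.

0.60

(A ⊃ B): 0.6 > 0.4, so result = 0.4
((A ⊃ B) ∨ A) = max(0.4, 0.6) = 0.6
(((A ⊃ B) ∨ A) ∨ B) = max(0.6, 0.4) = 0.6
¬(((A ⊃ B) ∨ A) ∨ B): Gödel ¬ of 0.6 = 0 (operand ≠ 0)
(B ⊃ B): 0.4 ≤ 0.4, so result = 1
¬B: Gödel ¬ of 0.4 = 0 (operand ≠ 0)
((B ⊃ B) ⊃ ¬B): 1 > 0, so result = 0
¬C: Gödel ¬ of 0.3 = 0 (operand ≠ 0)
(((B ⊃ B) ⊃ ¬B) ⊃ ¬C): 0 ≤ 0, so result = 1
(¬(((A ⊃ B) ∨ A) ∨ B) ⊃ (((B ⊃ B) ⊃ ¬B) ⊃ ¬C)): 0 ≤ 1, so result = 1
(C ∨ A) = max(0.3, 0.6) = 0.6
¬A: Gödel ¬ of 0.6 = 0 (operand ≠ 0)
(¬A ∨ A) = max(0, 0.6) = 0.6
((¬A ∨ A) ∨ B) = max(0.6, 0.4) = 0.6
(C ∧ ((¬A ∨ A) ∨ B)) = min(0.3, 0.6) = 0.3
((C ∨ A) ∨ (C ∧ ((¬A ∨ A) ∨ B))) = max(0.6, 0.3) = 0.6
¬C: Gödel ¬ of 0.3 = 0 (operand ≠ 0)
(¬C ∧ B) = min(0, 0.4) = 0
(((C ∨ A) ∨ (C ∧ ((¬A ∨ A) ∨ B))) ∨ (¬C ∧ B)) = max(0.6, 0) = 0.6
((¬(((A ⊃ B) ∨ A) ∨ B) ⊃ (((B ⊃ B) ⊃ ¬B) ⊃ ¬C)) ⊃ (((C ∨ A) ∨ (C ∧ ((¬A ∨ A) ∨ B))) ∨ (¬C ∧ B))): 1 > 0.6, so result = 0.6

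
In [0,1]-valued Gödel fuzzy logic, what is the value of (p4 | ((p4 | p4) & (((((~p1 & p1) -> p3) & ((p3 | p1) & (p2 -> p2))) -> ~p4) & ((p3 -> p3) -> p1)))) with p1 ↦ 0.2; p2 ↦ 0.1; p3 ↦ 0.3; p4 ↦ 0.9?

0.90

(p4 | p4) = max(0.9, 0.9) = 0.9
~p1: Gödel ¬ of 0.2 = 0 (operand ≠ 0)
(~p1 & p1) = min(0, 0.2) = 0
((~p1 & p1) -> p3): 0 ≤ 0.3, so result = 1
(p3 | p1) = max(0.3, 0.2) = 0.3
(p2 -> p2): 0.1 ≤ 0.1, so result = 1
((p3 | p1) & (p2 -> p2)) = min(0.3, 1) = 0.3
(((~p1 & p1) -> p3) & ((p3 | p1) & (p2 -> p2))) = min(1, 0.3) = 0.3
~p4: Gödel ¬ of 0.9 = 0 (operand ≠ 0)
((((~p1 & p1) -> p3) & ((p3 | p1) & (p2 -> p2))) -> ~p4): 0.3 > 0, so result = 0
(p3 -> p3): 0.3 ≤ 0.3, so result = 1
((p3 -> p3) -> p1): 1 > 0.2, so result = 0.2
(((((~p1 & p1) -> p3) & ((p3 | p1) & (p2 -> p2))) -> ~p4) & ((p3 -> p3) -> p1)) = min(0, 0.2) = 0
((p4 | p4) & (((((~p1 & p1) -> p3) & ((p3 | p1) & (p2 -> p2))) -> ~p4) & ((p3 -> p3) -> p1))) = min(0.9, 0) = 0
(p4 | ((p4 | p4) & (((((~p1 & p1) -> p3) & ((p3 | p1) & (p2 -> p2))) -> ~p4) & ((p3 -> p3) -> p1)))) = max(0.9, 0) = 0.9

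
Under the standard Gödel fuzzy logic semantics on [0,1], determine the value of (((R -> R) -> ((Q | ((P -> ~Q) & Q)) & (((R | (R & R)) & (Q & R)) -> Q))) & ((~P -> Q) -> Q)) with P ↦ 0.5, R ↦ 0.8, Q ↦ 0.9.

(R -> R): 0.8 ≤ 0.8, so result = 1
~Q: Gödel ¬ of 0.9 = 0 (operand ≠ 0)
(P -> ~Q): 0.5 > 0, so result = 0
((P -> ~Q) & Q) = min(0, 0.9) = 0
(Q | ((P -> ~Q) & Q)) = max(0.9, 0) = 0.9
(R & R) = min(0.8, 0.8) = 0.8
(R | (R & R)) = max(0.8, 0.8) = 0.8
(Q & R) = min(0.9, 0.8) = 0.8
((R | (R & R)) & (Q & R)) = min(0.8, 0.8) = 0.8
(((R | (R & R)) & (Q & R)) -> Q): 0.8 ≤ 0.9, so result = 1
((Q | ((P -> ~Q) & Q)) & (((R | (R & R)) & (Q & R)) -> Q)) = min(0.9, 1) = 0.9
((R -> R) -> ((Q | ((P -> ~Q) & Q)) & (((R | (R & R)) & (Q & R)) -> Q))): 1 > 0.9, so result = 0.9
~P: Gödel ¬ of 0.5 = 0 (operand ≠ 0)
(~P -> Q): 0 ≤ 0.9, so result = 1
((~P -> Q) -> Q): 1 > 0.9, so result = 0.9
(((R -> R) -> ((Q | ((P -> ~Q) & Q)) & (((R | (R & R)) & (Q & R)) -> Q))) & ((~P -> Q) -> Q)) = min(0.9, 0.9) = 0.9

0.90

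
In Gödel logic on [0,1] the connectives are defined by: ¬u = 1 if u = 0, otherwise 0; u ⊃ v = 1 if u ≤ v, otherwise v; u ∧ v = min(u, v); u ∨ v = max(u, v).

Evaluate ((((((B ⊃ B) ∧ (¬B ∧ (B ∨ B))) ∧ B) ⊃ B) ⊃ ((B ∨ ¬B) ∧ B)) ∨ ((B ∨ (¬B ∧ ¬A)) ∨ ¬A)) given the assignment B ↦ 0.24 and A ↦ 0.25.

(B ⊃ B): 0.24 ≤ 0.24, so result = 1
¬B: Gödel ¬ of 0.24 = 0 (operand ≠ 0)
(B ∨ B) = max(0.24, 0.24) = 0.24
(¬B ∧ (B ∨ B)) = min(0, 0.24) = 0
((B ⊃ B) ∧ (¬B ∧ (B ∨ B))) = min(1, 0) = 0
(((B ⊃ B) ∧ (¬B ∧ (B ∨ B))) ∧ B) = min(0, 0.24) = 0
((((B ⊃ B) ∧ (¬B ∧ (B ∨ B))) ∧ B) ⊃ B): 0 ≤ 0.24, so result = 1
¬B: Gödel ¬ of 0.24 = 0 (operand ≠ 0)
(B ∨ ¬B) = max(0.24, 0) = 0.24
((B ∨ ¬B) ∧ B) = min(0.24, 0.24) = 0.24
(((((B ⊃ B) ∧ (¬B ∧ (B ∨ B))) ∧ B) ⊃ B) ⊃ ((B ∨ ¬B) ∧ B)): 1 > 0.24, so result = 0.24
¬B: Gödel ¬ of 0.24 = 0 (operand ≠ 0)
¬A: Gödel ¬ of 0.25 = 0 (operand ≠ 0)
(¬B ∧ ¬A) = min(0, 0) = 0
(B ∨ (¬B ∧ ¬A)) = max(0.24, 0) = 0.24
¬A: Gödel ¬ of 0.25 = 0 (operand ≠ 0)
((B ∨ (¬B ∧ ¬A)) ∨ ¬A) = max(0.24, 0) = 0.24
((((((B ⊃ B) ∧ (¬B ∧ (B ∨ B))) ∧ B) ⊃ B) ⊃ ((B ∨ ¬B) ∧ B)) ∨ ((B ∨ (¬B ∧ ¬A)) ∨ ¬A)) = max(0.24, 0.24) = 0.24

0.24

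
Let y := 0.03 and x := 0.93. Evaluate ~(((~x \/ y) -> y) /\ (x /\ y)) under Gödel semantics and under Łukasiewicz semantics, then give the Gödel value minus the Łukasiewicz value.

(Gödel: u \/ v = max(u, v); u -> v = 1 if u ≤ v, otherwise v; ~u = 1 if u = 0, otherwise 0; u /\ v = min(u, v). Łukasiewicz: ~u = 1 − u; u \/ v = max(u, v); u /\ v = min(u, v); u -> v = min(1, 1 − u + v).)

-0.97

Gödel evaluation:
  ~x: Gödel ¬ of 0.93 = 0 (operand ≠ 0)
  (~x \/ y) = max(0, 0.03) = 0.03
  ((~x \/ y) -> y): 0.03 ≤ 0.03, so result = 1
  (x /\ y) = min(0.93, 0.03) = 0.03
  (((~x \/ y) -> y) /\ (x /\ y)) = min(1, 0.03) = 0.03
  ~(((~x \/ y) -> y) /\ (x /\ y)): Gödel ¬ of 0.03 = 0 (operand ≠ 0)
  Gödel value = 0
Łukasiewicz evaluation:
  ~x: Łukasiewicz ¬ gives 1 − 0.93 = 0.07
  (~x \/ y) = max(0.07, 0.03) = 0.07
  ((~x \/ y) -> y): min(1, 1 − 0.07 + 0.03) = 0.96
  (x /\ y) = min(0.93, 0.03) = 0.03
  (((~x \/ y) -> y) /\ (x /\ y)) = min(0.96, 0.03) = 0.03
  ~(((~x \/ y) -> y) /\ (x /\ y)): Łukasiewicz ¬ gives 1 − 0.03 = 0.97
  Łukasiewicz value = 0.97
Difference: 0 − 0.97 = -0.97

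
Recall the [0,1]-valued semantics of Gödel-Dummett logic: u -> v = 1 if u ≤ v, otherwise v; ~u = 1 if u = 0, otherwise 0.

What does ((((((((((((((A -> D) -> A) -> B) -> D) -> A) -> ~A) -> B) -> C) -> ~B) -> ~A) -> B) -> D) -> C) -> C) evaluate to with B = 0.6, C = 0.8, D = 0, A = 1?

(A -> D): 1 > 0, so result = 0
((A -> D) -> A): 0 ≤ 1, so result = 1
(((A -> D) -> A) -> B): 1 > 0.6, so result = 0.6
((((A -> D) -> A) -> B) -> D): 0.6 > 0, so result = 0
(((((A -> D) -> A) -> B) -> D) -> A): 0 ≤ 1, so result = 1
~A: Gödel ¬ of 1 = 0 (operand ≠ 0)
((((((A -> D) -> A) -> B) -> D) -> A) -> ~A): 1 > 0, so result = 0
(((((((A -> D) -> A) -> B) -> D) -> A) -> ~A) -> B): 0 ≤ 0.6, so result = 1
((((((((A -> D) -> A) -> B) -> D) -> A) -> ~A) -> B) -> C): 1 > 0.8, so result = 0.8
~B: Gödel ¬ of 0.6 = 0 (operand ≠ 0)
(((((((((A -> D) -> A) -> B) -> D) -> A) -> ~A) -> B) -> C) -> ~B): 0.8 > 0, so result = 0
~A: Gödel ¬ of 1 = 0 (operand ≠ 0)
((((((((((A -> D) -> A) -> B) -> D) -> A) -> ~A) -> B) -> C) -> ~B) -> ~A): 0 ≤ 0, so result = 1
(((((((((((A -> D) -> A) -> B) -> D) -> A) -> ~A) -> B) -> C) -> ~B) -> ~A) -> B): 1 > 0.6, so result = 0.6
((((((((((((A -> D) -> A) -> B) -> D) -> A) -> ~A) -> B) -> C) -> ~B) -> ~A) -> B) -> D): 0.6 > 0, so result = 0
(((((((((((((A -> D) -> A) -> B) -> D) -> A) -> ~A) -> B) -> C) -> ~B) -> ~A) -> B) -> D) -> C): 0 ≤ 0.8, so result = 1
((((((((((((((A -> D) -> A) -> B) -> D) -> A) -> ~A) -> B) -> C) -> ~B) -> ~A) -> B) -> D) -> C) -> C): 1 > 0.8, so result = 0.8

0.80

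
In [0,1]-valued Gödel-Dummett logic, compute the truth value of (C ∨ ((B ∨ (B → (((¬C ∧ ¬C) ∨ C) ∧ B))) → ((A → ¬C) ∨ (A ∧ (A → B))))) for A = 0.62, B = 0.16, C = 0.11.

1.00

¬C: Gödel ¬ of 0.11 = 0 (operand ≠ 0)
¬C: Gödel ¬ of 0.11 = 0 (operand ≠ 0)
(¬C ∧ ¬C) = min(0, 0) = 0
((¬C ∧ ¬C) ∨ C) = max(0, 0.11) = 0.11
(((¬C ∧ ¬C) ∨ C) ∧ B) = min(0.11, 0.16) = 0.11
(B → (((¬C ∧ ¬C) ∨ C) ∧ B)): 0.16 > 0.11, so result = 0.11
(B ∨ (B → (((¬C ∧ ¬C) ∨ C) ∧ B))) = max(0.16, 0.11) = 0.16
¬C: Gödel ¬ of 0.11 = 0 (operand ≠ 0)
(A → ¬C): 0.62 > 0, so result = 0
(A → B): 0.62 > 0.16, so result = 0.16
(A ∧ (A → B)) = min(0.62, 0.16) = 0.16
((A → ¬C) ∨ (A ∧ (A → B))) = max(0, 0.16) = 0.16
((B ∨ (B → (((¬C ∧ ¬C) ∨ C) ∧ B))) → ((A → ¬C) ∨ (A ∧ (A → B)))): 0.16 ≤ 0.16, so result = 1
(C ∨ ((B ∨ (B → (((¬C ∧ ¬C) ∨ C) ∧ B))) → ((A → ¬C) ∨ (A ∧ (A → B))))) = max(0.11, 1) = 1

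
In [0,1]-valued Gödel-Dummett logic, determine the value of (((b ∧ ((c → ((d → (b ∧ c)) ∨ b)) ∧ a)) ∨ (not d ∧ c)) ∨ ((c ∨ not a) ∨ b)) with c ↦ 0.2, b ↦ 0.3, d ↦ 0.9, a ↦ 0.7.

(b ∧ c) = min(0.3, 0.2) = 0.2
(d → (b ∧ c)): 0.9 > 0.2, so result = 0.2
((d → (b ∧ c)) ∨ b) = max(0.2, 0.3) = 0.3
(c → ((d → (b ∧ c)) ∨ b)): 0.2 ≤ 0.3, so result = 1
((c → ((d → (b ∧ c)) ∨ b)) ∧ a) = min(1, 0.7) = 0.7
(b ∧ ((c → ((d → (b ∧ c)) ∨ b)) ∧ a)) = min(0.3, 0.7) = 0.3
not d: Gödel ¬ of 0.9 = 0 (operand ≠ 0)
(not d ∧ c) = min(0, 0.2) = 0
((b ∧ ((c → ((d → (b ∧ c)) ∨ b)) ∧ a)) ∨ (not d ∧ c)) = max(0.3, 0) = 0.3
not a: Gödel ¬ of 0.7 = 0 (operand ≠ 0)
(c ∨ not a) = max(0.2, 0) = 0.2
((c ∨ not a) ∨ b) = max(0.2, 0.3) = 0.3
(((b ∧ ((c → ((d → (b ∧ c)) ∨ b)) ∧ a)) ∨ (not d ∧ c)) ∨ ((c ∨ not a) ∨ b)) = max(0.3, 0.3) = 0.3

0.30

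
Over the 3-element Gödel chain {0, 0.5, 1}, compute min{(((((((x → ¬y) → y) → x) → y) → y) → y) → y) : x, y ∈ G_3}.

0.50

The minimum is attained at x = 0, y = 0.5:
  ¬y: Gödel ¬ of 0.5 = 0 (operand ≠ 0)
  (x → ¬y): 0 ≤ 0, so result = 1
  ((x → ¬y) → y): 1 > 0.5, so result = 0.5
  (((x → ¬y) → y) → x): 0.5 > 0, so result = 0
  ((((x → ¬y) → y) → x) → y): 0 ≤ 0.5, so result = 1
  (((((x → ¬y) → y) → x) → y) → y): 1 > 0.5, so result = 0.5
  ((((((x → ¬y) → y) → x) → y) → y) → y): 0.5 ≤ 0.5, so result = 1
  (((((((x → ¬y) → y) → x) → y) → y) → y) → y): 1 > 0.5, so result = 0.5
Checking all 9 assignments confirms none give a value below 0.50.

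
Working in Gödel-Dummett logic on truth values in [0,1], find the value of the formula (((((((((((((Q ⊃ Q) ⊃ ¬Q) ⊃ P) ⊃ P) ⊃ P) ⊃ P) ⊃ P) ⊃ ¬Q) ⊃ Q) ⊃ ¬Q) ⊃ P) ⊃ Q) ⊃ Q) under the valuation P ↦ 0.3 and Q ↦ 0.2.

(Q ⊃ Q): 0.2 ≤ 0.2, so result = 1
¬Q: Gödel ¬ of 0.2 = 0 (operand ≠ 0)
((Q ⊃ Q) ⊃ ¬Q): 1 > 0, so result = 0
(((Q ⊃ Q) ⊃ ¬Q) ⊃ P): 0 ≤ 0.3, so result = 1
((((Q ⊃ Q) ⊃ ¬Q) ⊃ P) ⊃ P): 1 > 0.3, so result = 0.3
(((((Q ⊃ Q) ⊃ ¬Q) ⊃ P) ⊃ P) ⊃ P): 0.3 ≤ 0.3, so result = 1
((((((Q ⊃ Q) ⊃ ¬Q) ⊃ P) ⊃ P) ⊃ P) ⊃ P): 1 > 0.3, so result = 0.3
(((((((Q ⊃ Q) ⊃ ¬Q) ⊃ P) ⊃ P) ⊃ P) ⊃ P) ⊃ P): 0.3 ≤ 0.3, so result = 1
¬Q: Gödel ¬ of 0.2 = 0 (operand ≠ 0)
((((((((Q ⊃ Q) ⊃ ¬Q) ⊃ P) ⊃ P) ⊃ P) ⊃ P) ⊃ P) ⊃ ¬Q): 1 > 0, so result = 0
(((((((((Q ⊃ Q) ⊃ ¬Q) ⊃ P) ⊃ P) ⊃ P) ⊃ P) ⊃ P) ⊃ ¬Q) ⊃ Q): 0 ≤ 0.2, so result = 1
¬Q: Gödel ¬ of 0.2 = 0 (operand ≠ 0)
((((((((((Q ⊃ Q) ⊃ ¬Q) ⊃ P) ⊃ P) ⊃ P) ⊃ P) ⊃ P) ⊃ ¬Q) ⊃ Q) ⊃ ¬Q): 1 > 0, so result = 0
(((((((((((Q ⊃ Q) ⊃ ¬Q) ⊃ P) ⊃ P) ⊃ P) ⊃ P) ⊃ P) ⊃ ¬Q) ⊃ Q) ⊃ ¬Q) ⊃ P): 0 ≤ 0.3, so result = 1
((((((((((((Q ⊃ Q) ⊃ ¬Q) ⊃ P) ⊃ P) ⊃ P) ⊃ P) ⊃ P) ⊃ ¬Q) ⊃ Q) ⊃ ¬Q) ⊃ P) ⊃ Q): 1 > 0.2, so result = 0.2
(((((((((((((Q ⊃ Q) ⊃ ¬Q) ⊃ P) ⊃ P) ⊃ P) ⊃ P) ⊃ P) ⊃ ¬Q) ⊃ Q) ⊃ ¬Q) ⊃ P) ⊃ Q) ⊃ Q): 0.2 ≤ 0.2, so result = 1

1.00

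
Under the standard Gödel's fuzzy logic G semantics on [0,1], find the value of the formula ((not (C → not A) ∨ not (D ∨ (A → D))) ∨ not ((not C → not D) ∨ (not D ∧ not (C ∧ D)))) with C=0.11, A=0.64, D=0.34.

1.00

not A: Gödel ¬ of 0.64 = 0 (operand ≠ 0)
(C → not A): 0.11 > 0, so result = 0
not (C → not A): Gödel ¬ of 0 = 1 (operand is 0)
(A → D): 0.64 > 0.34, so result = 0.34
(D ∨ (A → D)) = max(0.34, 0.34) = 0.34
not (D ∨ (A → D)): Gödel ¬ of 0.34 = 0 (operand ≠ 0)
(not (C → not A) ∨ not (D ∨ (A → D))) = max(1, 0) = 1
not C: Gödel ¬ of 0.11 = 0 (operand ≠ 0)
not D: Gödel ¬ of 0.34 = 0 (operand ≠ 0)
(not C → not D): 0 ≤ 0, so result = 1
not D: Gödel ¬ of 0.34 = 0 (operand ≠ 0)
(C ∧ D) = min(0.11, 0.34) = 0.11
not (C ∧ D): Gödel ¬ of 0.11 = 0 (operand ≠ 0)
(not D ∧ not (C ∧ D)) = min(0, 0) = 0
((not C → not D) ∨ (not D ∧ not (C ∧ D))) = max(1, 0) = 1
not ((not C → not D) ∨ (not D ∧ not (C ∧ D))): Gödel ¬ of 1 = 0 (operand ≠ 0)
((not (C → not A) ∨ not (D ∨ (A → D))) ∨ not ((not C → not D) ∨ (not D ∧ not (C ∧ D)))) = max(1, 0) = 1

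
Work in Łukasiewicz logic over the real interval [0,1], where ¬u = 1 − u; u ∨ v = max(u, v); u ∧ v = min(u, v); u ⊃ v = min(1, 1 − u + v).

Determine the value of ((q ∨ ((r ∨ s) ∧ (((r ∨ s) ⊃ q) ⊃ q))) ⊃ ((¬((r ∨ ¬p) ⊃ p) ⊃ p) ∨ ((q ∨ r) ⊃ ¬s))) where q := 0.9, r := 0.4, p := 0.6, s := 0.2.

(r ∨ s) = max(0.4, 0.2) = 0.4
(r ∨ s) = max(0.4, 0.2) = 0.4
((r ∨ s) ⊃ q): min(1, 1 − 0.4 + 0.9) = 1
(((r ∨ s) ⊃ q) ⊃ q): min(1, 1 − 1 + 0.9) = 0.9
((r ∨ s) ∧ (((r ∨ s) ⊃ q) ⊃ q)) = min(0.4, 0.9) = 0.4
(q ∨ ((r ∨ s) ∧ (((r ∨ s) ⊃ q) ⊃ q))) = max(0.9, 0.4) = 0.9
¬p: Łukasiewicz ¬ gives 1 − 0.6 = 0.4
(r ∨ ¬p) = max(0.4, 0.4) = 0.4
((r ∨ ¬p) ⊃ p): min(1, 1 − 0.4 + 0.6) = 1
¬((r ∨ ¬p) ⊃ p): Łukasiewicz ¬ gives 1 − 1 = 0
(¬((r ∨ ¬p) ⊃ p) ⊃ p): min(1, 1 − 0 + 0.6) = 1
(q ∨ r) = max(0.9, 0.4) = 0.9
¬s: Łukasiewicz ¬ gives 1 − 0.2 = 0.8
((q ∨ r) ⊃ ¬s): min(1, 1 − 0.9 + 0.8) = 0.9
((¬((r ∨ ¬p) ⊃ p) ⊃ p) ∨ ((q ∨ r) ⊃ ¬s)) = max(1, 0.9) = 1
((q ∨ ((r ∨ s) ∧ (((r ∨ s) ⊃ q) ⊃ q))) ⊃ ((¬((r ∨ ¬p) ⊃ p) ⊃ p) ∨ ((q ∨ r) ⊃ ¬s))): min(1, 1 − 0.9 + 1) = 1

1.00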